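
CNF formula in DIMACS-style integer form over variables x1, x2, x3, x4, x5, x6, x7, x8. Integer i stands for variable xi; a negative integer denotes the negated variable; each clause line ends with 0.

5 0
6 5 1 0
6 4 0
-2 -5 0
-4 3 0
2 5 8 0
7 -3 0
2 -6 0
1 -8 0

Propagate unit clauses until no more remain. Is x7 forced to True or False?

(x5) is a unit clause: x5 = True.
From (~x2 \/ ~x5) and x5 = True: x2 = False.
(x2 \/ ~x6): since x2 = False, the clause reduces to (~x6). x6 = False.
From (x4 \/ x6) and x6 = False: x4 = True.
In (~x4 \/ x3), ~x4 is now false; x3 must hold, so x3 = True.
In (~x3 \/ x7), ~x3 is now false; x7 must hold, so x7 = True.

True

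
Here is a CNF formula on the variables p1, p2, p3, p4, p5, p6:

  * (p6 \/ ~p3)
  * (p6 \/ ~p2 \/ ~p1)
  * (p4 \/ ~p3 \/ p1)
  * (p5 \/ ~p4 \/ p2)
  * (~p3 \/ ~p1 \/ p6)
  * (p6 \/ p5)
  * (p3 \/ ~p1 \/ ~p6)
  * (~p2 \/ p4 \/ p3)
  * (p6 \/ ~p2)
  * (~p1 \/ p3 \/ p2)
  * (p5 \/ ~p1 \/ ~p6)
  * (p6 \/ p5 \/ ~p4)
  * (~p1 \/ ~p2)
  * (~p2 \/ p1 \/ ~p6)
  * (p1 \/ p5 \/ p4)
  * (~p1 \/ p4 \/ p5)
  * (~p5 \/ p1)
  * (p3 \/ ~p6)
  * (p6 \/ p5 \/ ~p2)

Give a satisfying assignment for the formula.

Set p1 = True and propagate.
  then p2 is forced to False.
  then p3 is forced to True.
  then p6 is forced to True.
  then p5 is forced to True.
p4 is now unconstrained; take p4 = False.

p1 = True, p2 = False, p3 = True, p4 = False, p5 = True, p6 = True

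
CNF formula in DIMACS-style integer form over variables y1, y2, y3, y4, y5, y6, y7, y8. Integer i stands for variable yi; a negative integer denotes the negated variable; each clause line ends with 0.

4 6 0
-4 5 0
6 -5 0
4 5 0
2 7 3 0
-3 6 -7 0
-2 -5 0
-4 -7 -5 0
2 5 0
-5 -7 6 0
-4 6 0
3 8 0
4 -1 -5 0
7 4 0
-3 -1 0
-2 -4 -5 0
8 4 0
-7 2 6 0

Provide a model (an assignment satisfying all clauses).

Pure literal: y1 appears only negated; assign y1 = False.
y6 occurs only positively in the remaining clauses — set y6 = True.
Set y2 = False and propagate.
  then y5 is forced to True.
Try y3 = True.
For the remaining variables, y4 = True, y7 = False, y8 = False works.

y1 = False, y2 = False, y3 = True, y4 = True, y5 = True, y6 = True, y7 = False, y8 = False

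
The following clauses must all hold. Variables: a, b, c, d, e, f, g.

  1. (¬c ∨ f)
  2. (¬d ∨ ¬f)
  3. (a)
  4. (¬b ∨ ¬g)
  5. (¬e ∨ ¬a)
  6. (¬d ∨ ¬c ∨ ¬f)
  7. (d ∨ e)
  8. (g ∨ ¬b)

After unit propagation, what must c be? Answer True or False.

False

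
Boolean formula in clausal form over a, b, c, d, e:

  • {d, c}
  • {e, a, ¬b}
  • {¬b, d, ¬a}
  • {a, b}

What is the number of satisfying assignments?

Case analysis on a and b:
  a=T, b=T: remaining (c,d,e) ∈ {(F,T,F); (F,T,T); (T,T,F); (T,T,T)} — 4.
  a=T, b=F: e free; 3 ways for (c,d) × 2^1 = 6.
  a=F, b=T: remaining (c,d,e) ∈ {(F,T,T); (T,F,T); (T,T,T)} — 3.
  a=F, b=F: a clause becomes empty — 0.
Total: 4 + 6 + 3 + 0 = 13.

13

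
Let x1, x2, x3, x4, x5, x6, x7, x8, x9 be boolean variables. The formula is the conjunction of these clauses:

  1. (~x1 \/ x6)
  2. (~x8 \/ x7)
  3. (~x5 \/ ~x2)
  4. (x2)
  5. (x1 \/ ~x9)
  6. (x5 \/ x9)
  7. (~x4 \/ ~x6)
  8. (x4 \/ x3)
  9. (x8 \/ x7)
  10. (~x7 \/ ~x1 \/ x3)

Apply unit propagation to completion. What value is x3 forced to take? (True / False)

(x2) stands alone — x2 = True.
(~x5 \/ ~x2): since x2 = True, the clause reduces to (~x5). x5 = False.
From (x9 \/ x5) and x5 = False: x9 = True.
From (~x9 \/ x1) and x9 = True: x1 = True.
In (x6 \/ ~x1), ~x1 is now false; x6 must hold, so x6 = True.
From (~x4 \/ ~x6) and x6 = True: x4 = False.
In (x3 \/ x4), x4 is now false; x3 must hold, so x3 = True.

True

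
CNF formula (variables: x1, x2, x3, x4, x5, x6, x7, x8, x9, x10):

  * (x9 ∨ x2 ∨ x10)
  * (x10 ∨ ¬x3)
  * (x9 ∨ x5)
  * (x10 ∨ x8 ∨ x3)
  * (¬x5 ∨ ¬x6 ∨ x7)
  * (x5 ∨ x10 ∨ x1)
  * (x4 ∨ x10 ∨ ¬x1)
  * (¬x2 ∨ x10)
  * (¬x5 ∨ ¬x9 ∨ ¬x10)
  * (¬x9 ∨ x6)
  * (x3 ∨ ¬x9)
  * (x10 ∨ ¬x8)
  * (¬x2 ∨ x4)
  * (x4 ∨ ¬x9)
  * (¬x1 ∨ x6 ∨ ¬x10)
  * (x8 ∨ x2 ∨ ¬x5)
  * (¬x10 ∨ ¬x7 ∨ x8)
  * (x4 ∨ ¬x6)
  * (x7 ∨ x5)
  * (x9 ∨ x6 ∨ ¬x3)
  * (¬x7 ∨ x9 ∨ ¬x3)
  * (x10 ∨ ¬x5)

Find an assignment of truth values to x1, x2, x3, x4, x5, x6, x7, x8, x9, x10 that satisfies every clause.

x4 occurs only positively in the remaining clauses — set x4 = True.
Set x1 = False and propagate.
Try x2 = False.
The remaining clauses are satisfied by x3 = False, x5 = True, x6 = False, x7 = True, x8 = True, x9 = False, x10 = True.

x1=False, x2=False, x3=False, x4=True, x5=True, x6=False, x7=True, x8=True, x9=False, x10=True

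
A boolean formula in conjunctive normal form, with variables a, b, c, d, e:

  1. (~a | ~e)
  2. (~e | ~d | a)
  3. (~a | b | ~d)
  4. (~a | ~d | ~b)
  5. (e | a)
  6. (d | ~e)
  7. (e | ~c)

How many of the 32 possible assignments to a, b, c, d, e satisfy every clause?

2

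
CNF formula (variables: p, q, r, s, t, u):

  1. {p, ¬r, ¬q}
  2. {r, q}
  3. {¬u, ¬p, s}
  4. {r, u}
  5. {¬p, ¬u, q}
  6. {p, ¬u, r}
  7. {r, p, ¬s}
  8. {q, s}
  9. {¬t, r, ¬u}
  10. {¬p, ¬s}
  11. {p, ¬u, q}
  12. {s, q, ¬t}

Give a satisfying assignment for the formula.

p=False, q=False, r=True, s=True, t=False, u=False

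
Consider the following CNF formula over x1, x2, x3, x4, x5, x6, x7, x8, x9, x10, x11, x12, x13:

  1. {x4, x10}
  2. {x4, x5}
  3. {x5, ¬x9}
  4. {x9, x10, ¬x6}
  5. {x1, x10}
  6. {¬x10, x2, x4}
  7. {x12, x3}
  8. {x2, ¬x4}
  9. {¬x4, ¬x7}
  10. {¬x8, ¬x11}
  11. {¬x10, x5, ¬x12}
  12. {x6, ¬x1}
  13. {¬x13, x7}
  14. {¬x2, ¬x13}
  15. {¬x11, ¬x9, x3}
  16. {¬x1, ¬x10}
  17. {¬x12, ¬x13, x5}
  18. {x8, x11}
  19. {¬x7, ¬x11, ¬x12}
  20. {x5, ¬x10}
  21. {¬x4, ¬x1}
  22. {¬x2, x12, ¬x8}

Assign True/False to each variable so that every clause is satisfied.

x3 occurs only positively in the remaining clauses — set x3 = True.
x5 occurs only positively in the remaining clauses — set x5 = True.
Branch on x1: take x1 = False.
  then x10 is forced to True.
Branch on x2: take x2 = True.
  then x13 is forced to False.
Branch on x4: take x4 = False.
For the remaining variables, x6 = False, x7 = True, x8 = True, x9 = False, x11 = False, x12 = True works.

x1=F  x2=T  x3=T  x4=F  x5=T  x6=F  x7=T  x8=T  x9=F  x10=T  x11=F  x12=T  x13=F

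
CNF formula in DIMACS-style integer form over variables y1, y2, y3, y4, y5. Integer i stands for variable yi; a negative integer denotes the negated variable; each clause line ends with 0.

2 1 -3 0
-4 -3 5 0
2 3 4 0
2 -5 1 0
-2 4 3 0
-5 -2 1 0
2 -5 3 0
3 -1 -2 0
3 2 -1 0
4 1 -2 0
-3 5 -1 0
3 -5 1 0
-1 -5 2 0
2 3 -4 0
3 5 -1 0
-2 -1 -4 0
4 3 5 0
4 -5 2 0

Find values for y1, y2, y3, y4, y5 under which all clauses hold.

Try y1 = False.
Set y2 = True and propagate.
  then y5 is forced to False.
  then y4 is forced to True.
  then y3 is forced to False.

y1=F, y2=T, y3=F, y4=T, y5=F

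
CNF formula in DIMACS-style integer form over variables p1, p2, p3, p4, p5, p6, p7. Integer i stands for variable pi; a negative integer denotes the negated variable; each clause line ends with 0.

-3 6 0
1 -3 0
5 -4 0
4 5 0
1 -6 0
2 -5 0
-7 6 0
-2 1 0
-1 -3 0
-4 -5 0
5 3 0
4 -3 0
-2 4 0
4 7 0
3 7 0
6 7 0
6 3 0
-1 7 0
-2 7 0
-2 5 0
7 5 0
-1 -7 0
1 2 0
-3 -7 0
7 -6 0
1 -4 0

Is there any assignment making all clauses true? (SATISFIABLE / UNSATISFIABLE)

p7 = True:
  propagation gives p6=True, p1=True; an empty clause results — contradiction.
p7 = False:
  propagation gives p4=True, p5=True; an empty clause results — contradiction.
Every branch closes, so no satisfying assignment exists.

UNSATISFIABLE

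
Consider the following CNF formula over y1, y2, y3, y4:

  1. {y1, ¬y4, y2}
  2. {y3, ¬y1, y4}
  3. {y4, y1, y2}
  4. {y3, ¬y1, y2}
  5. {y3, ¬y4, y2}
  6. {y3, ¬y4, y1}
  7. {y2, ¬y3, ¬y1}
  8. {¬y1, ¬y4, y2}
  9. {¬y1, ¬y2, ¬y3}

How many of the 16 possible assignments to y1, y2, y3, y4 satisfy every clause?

The models are:
  y1=F y2=T y3=F y4=F
  y1=F y2=T y3=T y4=F
  y1=F y2=T y3=T y4=T
  y1=T y2=T y3=F y4=T
That's 4 in total.

4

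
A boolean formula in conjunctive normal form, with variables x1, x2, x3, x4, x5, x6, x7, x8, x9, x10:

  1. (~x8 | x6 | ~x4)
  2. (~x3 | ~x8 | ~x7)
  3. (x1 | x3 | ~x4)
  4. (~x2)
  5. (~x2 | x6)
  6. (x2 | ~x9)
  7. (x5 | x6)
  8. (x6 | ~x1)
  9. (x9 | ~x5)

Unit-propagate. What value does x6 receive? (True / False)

Unit clause (~x2) sets x2 = False.
From (~x9 | x2) and x2 = False: x9 = False.
From (x9 | ~x5) and x9 = False: x5 = False.
(x6 | x5) with x5 = False leaves only x6, so x6 = True.

True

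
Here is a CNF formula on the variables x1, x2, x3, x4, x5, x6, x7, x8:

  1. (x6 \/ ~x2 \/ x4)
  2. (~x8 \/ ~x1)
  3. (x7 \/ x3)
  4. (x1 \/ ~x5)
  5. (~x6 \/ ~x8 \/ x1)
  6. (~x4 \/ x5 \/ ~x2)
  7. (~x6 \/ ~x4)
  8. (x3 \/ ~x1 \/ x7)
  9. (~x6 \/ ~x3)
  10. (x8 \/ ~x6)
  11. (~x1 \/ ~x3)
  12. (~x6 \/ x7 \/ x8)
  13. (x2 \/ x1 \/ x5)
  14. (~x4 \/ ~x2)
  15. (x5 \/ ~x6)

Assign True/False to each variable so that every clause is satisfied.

x1=True, x2=False, x3=False, x4=False, x5=False, x6=False, x7=True, x8=False

Pure literal: x7 appears only positively; assign x7 = True.
Branch on x1: take x1 = True.
  then x8 is forced to False.
  then x6 is forced to False.
  then x3 is forced to False.
Set x2 = False and propagate.
x4, x5 are now unconstrained; take x4 = False, x5 = False.
Check each clause:
  1. (x4 \/ x6 \/ ~x2) — ~x2 is true.
  2. (~x1 \/ ~x8) — ~x8 is true.
  3. (x3 \/ x7) — x7 is true.
  4. (x1 \/ ~x5) — x1 is true.
  5. (x1 \/ ~x6 \/ ~x8) — ~x8 is true.
  6. (x5 \/ ~x2 \/ ~x4) — ~x4 is true.
  7. (~x6 \/ ~x4) — ~x6 is true.
  8. (x3 \/ x7 \/ ~x1) — x7 is true.
  9. (~x6 \/ ~x3) — ~x6 is true.
  10. (x8 \/ ~x6) — ~x6 is true.
  11. (~x1 \/ ~x3) — ~x3 is true.
  12. (x8 \/ x7 \/ ~x6) — ~x6 is true.
  13. (x1 \/ x5 \/ x2) — x1 is true.
  14. (~x4 \/ ~x2) — ~x4 is true.
  15. (~x6 \/ x5) — ~x6 is true.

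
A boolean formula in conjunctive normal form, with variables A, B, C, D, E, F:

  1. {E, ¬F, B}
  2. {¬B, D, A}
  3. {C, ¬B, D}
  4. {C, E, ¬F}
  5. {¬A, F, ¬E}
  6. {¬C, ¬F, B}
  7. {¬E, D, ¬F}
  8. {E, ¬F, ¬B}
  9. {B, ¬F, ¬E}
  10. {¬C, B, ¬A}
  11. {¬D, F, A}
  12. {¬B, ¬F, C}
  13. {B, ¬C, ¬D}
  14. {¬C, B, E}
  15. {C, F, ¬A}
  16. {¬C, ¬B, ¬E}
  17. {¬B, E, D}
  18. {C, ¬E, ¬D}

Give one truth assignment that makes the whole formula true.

A=F, B=F, C=T, D=F, E=T, F=F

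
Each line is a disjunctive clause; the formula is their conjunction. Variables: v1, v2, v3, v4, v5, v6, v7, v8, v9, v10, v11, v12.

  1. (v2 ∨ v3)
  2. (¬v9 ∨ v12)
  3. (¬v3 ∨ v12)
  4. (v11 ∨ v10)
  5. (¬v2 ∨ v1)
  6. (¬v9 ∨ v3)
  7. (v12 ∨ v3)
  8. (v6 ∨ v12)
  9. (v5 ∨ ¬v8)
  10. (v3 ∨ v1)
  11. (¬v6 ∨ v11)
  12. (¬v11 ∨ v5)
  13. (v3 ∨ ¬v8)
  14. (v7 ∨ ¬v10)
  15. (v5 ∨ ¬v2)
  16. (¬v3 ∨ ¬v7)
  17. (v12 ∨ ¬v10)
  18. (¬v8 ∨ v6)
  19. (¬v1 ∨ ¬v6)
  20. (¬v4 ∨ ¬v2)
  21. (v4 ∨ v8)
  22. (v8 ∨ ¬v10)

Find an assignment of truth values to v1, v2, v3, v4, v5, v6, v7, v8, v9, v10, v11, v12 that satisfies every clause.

v1=0, v2=0, v3=1, v4=1, v5=1, v6=1, v7=0, v8=0, v9=1, v10=0, v11=1, v12=1

Pure literal: v5 appears only positively; assign v5 = True.
Pure literal: v12 appears only positively; assign v12 = True.
Set v1 = False and propagate.
  then v2 is forced to False.
  then v3 is forced to True.
  then v7 is forced to False.
  then v10 is forced to False.
  then v11 is forced to True.
Set v4 = True and propagate.
Branch on v6: take v6 = True.
v8, v9 are now unconstrained; take v8 = False, v9 = True.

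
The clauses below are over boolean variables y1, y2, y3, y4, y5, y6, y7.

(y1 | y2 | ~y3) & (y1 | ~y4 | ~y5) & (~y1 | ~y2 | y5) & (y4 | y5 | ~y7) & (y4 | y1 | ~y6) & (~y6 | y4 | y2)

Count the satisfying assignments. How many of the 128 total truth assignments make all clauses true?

59

Case analysis on y1 and y4:
  y1=T, y4=T: y3, y6, y7 free; 3 ways for (y2,y5) × 2^3 = 24.
  y1=T, y4=F: y3 free; 7 ways for (y2,y5,y6,y7) × 2^1 = 14.
  y1=F, y4=T: y6, y7 free; 3 ways for (y2,y3,y5) × 2^2 = 12.
  y1=F, y4=F: 9 of the 32 assignments to (y2,y3,y5,y6,y7) work.
Total: 24 + 14 + 12 + 9 = 59.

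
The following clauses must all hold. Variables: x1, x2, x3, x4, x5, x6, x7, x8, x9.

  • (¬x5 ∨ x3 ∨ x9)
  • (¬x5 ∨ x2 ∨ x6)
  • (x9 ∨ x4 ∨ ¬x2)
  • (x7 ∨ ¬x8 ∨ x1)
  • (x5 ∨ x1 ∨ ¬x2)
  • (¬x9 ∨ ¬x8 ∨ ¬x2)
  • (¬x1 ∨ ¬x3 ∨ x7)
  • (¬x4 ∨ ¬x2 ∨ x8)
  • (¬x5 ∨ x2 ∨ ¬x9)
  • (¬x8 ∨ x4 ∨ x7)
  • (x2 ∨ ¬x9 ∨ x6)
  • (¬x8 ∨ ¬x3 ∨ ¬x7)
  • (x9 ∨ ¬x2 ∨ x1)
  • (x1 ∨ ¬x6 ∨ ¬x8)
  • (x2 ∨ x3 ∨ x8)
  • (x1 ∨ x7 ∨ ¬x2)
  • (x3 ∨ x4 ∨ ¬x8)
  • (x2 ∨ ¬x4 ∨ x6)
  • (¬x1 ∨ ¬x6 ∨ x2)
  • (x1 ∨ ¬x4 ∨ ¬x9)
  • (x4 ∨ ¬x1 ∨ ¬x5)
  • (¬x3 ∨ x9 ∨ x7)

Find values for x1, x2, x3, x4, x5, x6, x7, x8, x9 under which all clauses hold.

x1=1, x2=1, x3=0, x4=0, x5=0, x6=1, x7=0, x8=0, x9=1

Try x1 = True.
Try x2 = True.
The remaining clauses are satisfied by x3 = False, x4 = False, x5 = False, x6 = True, x7 = False, x8 = False, x9 = True.
Every clause has at least one true literal under this assignment.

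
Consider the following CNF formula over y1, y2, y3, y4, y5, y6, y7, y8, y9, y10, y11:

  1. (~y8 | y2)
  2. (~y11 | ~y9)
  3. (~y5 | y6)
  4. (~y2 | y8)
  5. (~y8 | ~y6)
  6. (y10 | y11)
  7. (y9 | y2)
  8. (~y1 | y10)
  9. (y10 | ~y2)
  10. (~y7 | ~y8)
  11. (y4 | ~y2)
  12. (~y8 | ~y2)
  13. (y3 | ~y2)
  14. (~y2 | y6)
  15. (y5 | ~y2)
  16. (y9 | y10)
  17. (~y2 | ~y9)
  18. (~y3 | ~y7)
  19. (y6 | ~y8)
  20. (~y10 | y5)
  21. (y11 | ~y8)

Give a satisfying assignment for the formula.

y1=True, y2=False, y3=True, y4=False, y5=True, y6=True, y7=False, y8=False, y9=True, y10=True, y11=False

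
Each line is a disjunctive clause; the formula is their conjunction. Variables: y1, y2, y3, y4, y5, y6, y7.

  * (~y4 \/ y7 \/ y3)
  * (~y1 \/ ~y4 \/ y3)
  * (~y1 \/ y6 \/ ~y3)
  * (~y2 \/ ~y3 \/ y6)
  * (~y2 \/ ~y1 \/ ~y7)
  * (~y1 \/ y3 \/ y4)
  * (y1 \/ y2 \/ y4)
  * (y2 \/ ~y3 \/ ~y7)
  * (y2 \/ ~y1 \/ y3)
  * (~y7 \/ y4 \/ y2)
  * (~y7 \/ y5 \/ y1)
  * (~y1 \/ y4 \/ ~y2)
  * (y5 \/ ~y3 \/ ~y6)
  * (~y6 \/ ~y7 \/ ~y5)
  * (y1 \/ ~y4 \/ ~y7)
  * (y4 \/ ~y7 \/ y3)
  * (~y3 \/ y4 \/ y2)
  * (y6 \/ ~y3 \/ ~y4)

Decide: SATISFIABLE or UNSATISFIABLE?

SATISFIABLE

Branch on y1: take y1 = False.
Branch on y2: take y2 = True.
Branch on y3: take y3 = True.
  then y6 is forced to True.
  then y5 is forced to True.
  then y7 is forced to False.
y4 is now unconstrained; take y4 = True.
So y1=0, y2=1, y3=1, y4=1, y5=1, y6=1, y7=0 is a satisfying assignment.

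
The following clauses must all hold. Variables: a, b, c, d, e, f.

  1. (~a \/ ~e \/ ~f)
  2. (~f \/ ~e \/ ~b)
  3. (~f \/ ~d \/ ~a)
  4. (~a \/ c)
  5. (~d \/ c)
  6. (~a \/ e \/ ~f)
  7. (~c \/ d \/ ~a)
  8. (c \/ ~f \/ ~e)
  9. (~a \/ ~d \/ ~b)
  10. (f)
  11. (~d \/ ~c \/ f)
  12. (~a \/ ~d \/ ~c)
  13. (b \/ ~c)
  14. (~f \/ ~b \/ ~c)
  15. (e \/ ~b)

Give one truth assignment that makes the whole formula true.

a=F, b=F, c=F, d=F, e=F, f=T

Check each clause:
  1. (~e \/ ~a \/ ~f) — ~e is true.
  2. (~e \/ ~b \/ ~f) — ~e is true.
  3. (~f \/ ~d \/ ~a) — ~d is true.
  4. (~a \/ c) — ~a is true.
  5. (c \/ ~d) — ~d is true.
  6. (e \/ ~f \/ ~a) — ~a is true.
  7. (~c \/ ~a \/ d) — ~c is true.
  8. (c \/ ~f \/ ~e) — ~e is true.
  9. (~b \/ ~a \/ ~d) — ~d is true.
  10. (f) — f is true.
  11. (~c \/ f \/ ~d) — ~d is true.
  12. (~a \/ ~d \/ ~c) — ~d is true.
  13. (b \/ ~c) — ~c is true.
  14. (~c \/ ~f \/ ~b) — ~c is true.
  15. (~b \/ e) — ~b is true.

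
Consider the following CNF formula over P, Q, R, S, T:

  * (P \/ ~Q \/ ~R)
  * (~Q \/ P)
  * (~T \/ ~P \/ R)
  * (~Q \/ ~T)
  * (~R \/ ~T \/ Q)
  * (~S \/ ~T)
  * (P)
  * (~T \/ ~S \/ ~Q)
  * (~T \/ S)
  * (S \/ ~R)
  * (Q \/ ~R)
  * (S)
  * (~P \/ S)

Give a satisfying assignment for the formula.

P=True, Q=True, R=True, S=True, T=False

The clause (P) is unit: P must be True.
The clause (S) is unit: S must be True.
(~T) is a unit clause, so T = False.
Q occurs only positively in the remaining clauses — set Q = True.
R is now unconstrained; take R = True.
Every clause has at least one true literal under this assignment.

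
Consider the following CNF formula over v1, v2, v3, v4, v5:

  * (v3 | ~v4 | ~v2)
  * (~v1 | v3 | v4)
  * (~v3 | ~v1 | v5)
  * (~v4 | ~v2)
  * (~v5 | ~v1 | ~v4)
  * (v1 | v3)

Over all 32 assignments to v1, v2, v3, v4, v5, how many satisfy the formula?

9

Split on v1, then v3.
  v1=1, v3=1: remaining (v2,v4,v5) ∈ {(0,0,1); (1,0,1)} — 2.
  v1=1, v3=0: remaining (v2,v4,v5) ∈ {(0,1,0)} — 1.
  v1=0, v3=1: v5 free; 3 ways for (v2,v4) × 2^1 = 6.
  v1=0, v3=0: a clause becomes empty — 0.
Total: 2 + 1 + 6 + 0 = 9.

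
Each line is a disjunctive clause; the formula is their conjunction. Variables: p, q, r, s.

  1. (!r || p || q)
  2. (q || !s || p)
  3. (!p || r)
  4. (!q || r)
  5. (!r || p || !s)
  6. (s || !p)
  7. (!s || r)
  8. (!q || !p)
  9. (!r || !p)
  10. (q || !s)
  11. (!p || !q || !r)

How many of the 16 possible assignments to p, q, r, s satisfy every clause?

2

Satisfying assignments:
  p=F q=F r=F s=F
  p=F q=T r=T s=F
That's 2 in total.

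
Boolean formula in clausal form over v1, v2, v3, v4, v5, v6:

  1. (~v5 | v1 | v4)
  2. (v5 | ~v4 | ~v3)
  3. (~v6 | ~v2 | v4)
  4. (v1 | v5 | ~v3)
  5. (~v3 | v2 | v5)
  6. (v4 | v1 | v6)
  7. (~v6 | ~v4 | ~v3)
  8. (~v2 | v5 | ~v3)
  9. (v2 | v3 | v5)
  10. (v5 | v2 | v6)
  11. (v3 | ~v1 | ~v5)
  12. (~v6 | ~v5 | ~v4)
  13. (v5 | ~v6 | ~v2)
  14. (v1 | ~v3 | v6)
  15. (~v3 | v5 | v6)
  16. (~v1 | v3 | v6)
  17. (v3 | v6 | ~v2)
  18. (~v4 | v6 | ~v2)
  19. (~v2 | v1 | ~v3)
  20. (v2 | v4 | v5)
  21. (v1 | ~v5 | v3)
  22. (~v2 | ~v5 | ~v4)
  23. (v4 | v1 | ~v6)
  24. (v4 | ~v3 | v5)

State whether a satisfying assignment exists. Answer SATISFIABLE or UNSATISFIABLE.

SATISFIABLE

Branch on v1: take v1 = True.
For the remaining variables, v2 = True, v3 = True, v4 = False, v5 = True, v6 = False works.
Every clause has at least one true literal under this assignment.
So v1=True, v2=True, v3=True, v4=False, v5=True, v6=False is a satisfying assignment.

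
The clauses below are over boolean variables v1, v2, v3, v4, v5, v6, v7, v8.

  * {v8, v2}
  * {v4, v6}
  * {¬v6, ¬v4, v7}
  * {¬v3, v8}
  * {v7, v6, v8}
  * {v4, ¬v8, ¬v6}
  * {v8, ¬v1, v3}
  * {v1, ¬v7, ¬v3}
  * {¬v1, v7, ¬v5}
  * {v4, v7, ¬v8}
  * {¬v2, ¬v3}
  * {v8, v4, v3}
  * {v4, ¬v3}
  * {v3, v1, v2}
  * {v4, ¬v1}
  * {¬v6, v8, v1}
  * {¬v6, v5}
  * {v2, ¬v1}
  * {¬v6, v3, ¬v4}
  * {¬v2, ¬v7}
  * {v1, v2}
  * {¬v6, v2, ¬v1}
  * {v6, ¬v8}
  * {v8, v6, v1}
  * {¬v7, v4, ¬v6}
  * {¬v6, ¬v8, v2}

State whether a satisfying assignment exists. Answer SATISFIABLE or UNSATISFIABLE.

UNSATISFIABLE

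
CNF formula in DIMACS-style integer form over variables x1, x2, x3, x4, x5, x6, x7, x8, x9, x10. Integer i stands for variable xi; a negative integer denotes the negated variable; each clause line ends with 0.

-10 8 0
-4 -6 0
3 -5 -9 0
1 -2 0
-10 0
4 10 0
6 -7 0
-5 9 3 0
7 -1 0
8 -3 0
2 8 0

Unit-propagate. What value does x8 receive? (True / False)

(~x10) stands alone — x10 = False.
(x4 \/ x10): since x10 = False, the clause reduces to (x4). x4 = True.
(~x4 \/ ~x6) with x4 = True leaves only ~x6, so x6 = False.
(x6 \/ ~x7) with x6 = False leaves only ~x7, so x7 = False.
(~x1 \/ x7) with x7 = False leaves only ~x1, so x1 = False.
(x1 \/ ~x2): since x1 = False, the clause reduces to (~x2). x2 = False.
(x2 \/ x8) with x2 = False leaves only x8, so x8 = True.

True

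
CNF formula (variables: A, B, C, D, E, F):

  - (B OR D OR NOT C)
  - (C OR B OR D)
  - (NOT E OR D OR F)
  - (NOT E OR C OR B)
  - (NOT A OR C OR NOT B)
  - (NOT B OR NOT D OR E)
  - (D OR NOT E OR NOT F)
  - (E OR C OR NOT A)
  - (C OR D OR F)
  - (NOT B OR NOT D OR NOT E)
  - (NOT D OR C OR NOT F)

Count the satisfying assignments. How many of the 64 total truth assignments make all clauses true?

Case analysis on D and C:
  D=1, C=1: forces B=0; A, E, F free → 2^3 = 8.
  D=1, C=0: remaining (A,B,E,F) ∈ {(0,0,0,0)} — 1.
  D=0, C=1: remaining (A,B,E,F) ∈ {(0,1,0,0); (0,1,0,1); (1,1,0,0); (1,1,0,1)} — 4.
  D=0, C=0: remaining (A,B,E,F) ∈ {(0,1,0,1)} — 1.
Total: 8 + 1 + 4 + 1 = 14.

14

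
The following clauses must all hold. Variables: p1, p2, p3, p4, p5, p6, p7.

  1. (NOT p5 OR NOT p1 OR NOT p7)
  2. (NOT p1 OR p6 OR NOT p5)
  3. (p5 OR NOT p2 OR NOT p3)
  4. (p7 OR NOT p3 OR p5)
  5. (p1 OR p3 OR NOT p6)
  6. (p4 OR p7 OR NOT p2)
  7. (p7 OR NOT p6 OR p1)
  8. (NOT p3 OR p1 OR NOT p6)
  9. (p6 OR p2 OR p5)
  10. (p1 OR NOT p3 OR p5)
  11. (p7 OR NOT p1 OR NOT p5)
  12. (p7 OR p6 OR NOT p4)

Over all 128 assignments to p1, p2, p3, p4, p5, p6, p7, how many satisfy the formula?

Split on p1, then p5.
  p1=1, p5=1: a clause becomes empty — 0.
  p1=1, p5=0: 11 of the 32 assignments to (p2,p3,p4,p6,p7) work.
  p1=0, p5=1: p3 free; 5 ways for (p2,p4,p6,p7) × 2^1 = 10.
  p1=0, p5=0: remaining (p2,p3,p4,p6,p7) ∈ {(1,0,0,0,1); (1,0,1,0,1)} — 2.
Total: 0 + 11 + 10 + 2 = 23.

23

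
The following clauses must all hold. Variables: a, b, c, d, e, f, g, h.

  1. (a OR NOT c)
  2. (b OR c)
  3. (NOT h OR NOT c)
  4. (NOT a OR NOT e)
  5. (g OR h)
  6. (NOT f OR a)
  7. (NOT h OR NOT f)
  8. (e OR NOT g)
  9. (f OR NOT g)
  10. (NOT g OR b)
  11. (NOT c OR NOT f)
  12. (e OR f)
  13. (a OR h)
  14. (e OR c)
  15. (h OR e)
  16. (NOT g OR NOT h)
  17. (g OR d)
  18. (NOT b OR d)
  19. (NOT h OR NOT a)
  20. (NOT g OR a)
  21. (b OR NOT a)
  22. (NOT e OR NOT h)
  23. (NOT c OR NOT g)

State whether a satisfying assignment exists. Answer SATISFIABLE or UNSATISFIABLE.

UNSATISFIABLE

g = True:
  propagation gives e=True, a=False; an empty clause results — contradiction.
g = False:
  propagation gives h=True, c=False, b=True, f=False; an empty clause results — contradiction.
Every branch closes, so no satisfying assignment exists.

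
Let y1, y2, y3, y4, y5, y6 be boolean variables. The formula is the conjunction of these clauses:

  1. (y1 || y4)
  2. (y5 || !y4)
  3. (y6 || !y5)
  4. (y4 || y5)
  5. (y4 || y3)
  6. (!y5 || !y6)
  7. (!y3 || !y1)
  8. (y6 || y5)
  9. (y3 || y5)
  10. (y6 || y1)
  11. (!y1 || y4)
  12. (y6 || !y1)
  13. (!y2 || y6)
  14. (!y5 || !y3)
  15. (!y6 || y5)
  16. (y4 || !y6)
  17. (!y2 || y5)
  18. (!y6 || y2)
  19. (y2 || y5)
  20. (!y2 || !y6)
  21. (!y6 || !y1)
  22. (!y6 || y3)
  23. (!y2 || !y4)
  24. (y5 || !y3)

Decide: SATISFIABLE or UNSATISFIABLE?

y6 = True:
  propagation gives y5=False; an empty clause results — contradiction.
y6 = False:
  propagation gives y5=False; an empty clause results — contradiction.
Every branch closes, so no satisfying assignment exists.

UNSATISFIABLE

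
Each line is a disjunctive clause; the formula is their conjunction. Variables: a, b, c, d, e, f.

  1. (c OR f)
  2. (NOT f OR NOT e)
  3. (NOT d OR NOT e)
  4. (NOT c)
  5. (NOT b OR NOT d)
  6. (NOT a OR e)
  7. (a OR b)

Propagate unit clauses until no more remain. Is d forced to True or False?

(NOT c) is a unit clause: c = False.
From (f OR c) and c = False: f = True.
In (NOT f OR NOT e), NOT f is now false; NOT e must hold, so e = False.
In (NOT a OR e), e is now false; NOT a must hold, so a = False.
(a OR b) with a = False leaves only b, so b = True.
(NOT d OR NOT b): since b = True, the clause reduces to (NOT d). d = False.

False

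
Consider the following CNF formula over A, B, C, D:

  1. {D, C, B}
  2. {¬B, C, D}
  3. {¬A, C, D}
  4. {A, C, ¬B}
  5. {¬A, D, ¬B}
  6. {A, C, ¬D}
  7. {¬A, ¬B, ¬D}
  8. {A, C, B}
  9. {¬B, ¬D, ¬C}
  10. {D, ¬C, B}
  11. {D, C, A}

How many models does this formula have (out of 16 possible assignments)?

4

Satisfying assignments:
  A=F B=F C=T D=T
  A=F B=T C=T D=F
  A=T B=F C=F D=T
  A=T B=F C=T D=T
That's 4 in total.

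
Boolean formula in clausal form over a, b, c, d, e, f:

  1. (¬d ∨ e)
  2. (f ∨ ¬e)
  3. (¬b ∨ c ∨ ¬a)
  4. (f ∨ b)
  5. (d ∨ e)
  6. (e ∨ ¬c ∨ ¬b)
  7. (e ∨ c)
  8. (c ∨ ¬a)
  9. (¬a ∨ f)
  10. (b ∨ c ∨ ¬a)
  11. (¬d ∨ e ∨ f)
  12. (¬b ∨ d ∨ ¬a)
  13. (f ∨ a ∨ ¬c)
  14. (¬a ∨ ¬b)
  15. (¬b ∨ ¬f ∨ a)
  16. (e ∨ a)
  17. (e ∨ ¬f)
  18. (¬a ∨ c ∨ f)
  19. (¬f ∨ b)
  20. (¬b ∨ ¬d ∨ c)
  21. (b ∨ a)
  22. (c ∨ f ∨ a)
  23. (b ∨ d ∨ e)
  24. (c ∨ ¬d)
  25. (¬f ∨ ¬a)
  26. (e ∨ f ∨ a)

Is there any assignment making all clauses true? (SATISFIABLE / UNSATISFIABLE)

UNSATISFIABLE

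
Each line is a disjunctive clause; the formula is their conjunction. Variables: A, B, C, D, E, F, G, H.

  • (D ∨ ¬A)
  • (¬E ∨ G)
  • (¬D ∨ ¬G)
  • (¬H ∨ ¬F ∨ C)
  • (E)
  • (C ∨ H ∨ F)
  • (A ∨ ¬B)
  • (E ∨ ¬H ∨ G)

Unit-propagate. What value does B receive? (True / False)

False

Unit clause (E) sets E = True.
From (G ∨ ¬E) and E = True: G = True.
In (¬D ∨ ¬G), ¬G is now false; ¬D must hold, so D = False.
In (¬A ∨ D), D is now false; ¬A must hold, so A = False.
In (¬B ∨ A), A is now false; ¬B must hold, so B = False.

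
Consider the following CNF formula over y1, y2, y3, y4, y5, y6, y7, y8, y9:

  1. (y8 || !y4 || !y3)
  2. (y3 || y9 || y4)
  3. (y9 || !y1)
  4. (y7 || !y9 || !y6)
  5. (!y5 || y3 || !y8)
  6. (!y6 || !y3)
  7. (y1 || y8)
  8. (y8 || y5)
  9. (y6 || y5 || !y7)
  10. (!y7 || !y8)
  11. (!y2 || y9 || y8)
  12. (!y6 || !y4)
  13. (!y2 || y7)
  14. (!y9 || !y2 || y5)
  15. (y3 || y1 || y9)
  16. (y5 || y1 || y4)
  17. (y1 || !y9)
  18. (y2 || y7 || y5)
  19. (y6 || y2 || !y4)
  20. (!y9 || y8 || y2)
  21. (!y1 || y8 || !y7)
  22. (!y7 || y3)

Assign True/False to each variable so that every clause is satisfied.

Branch on y1: take y1 = True.
  then y9 is forced to True.
Set y2 = False and propagate.
  then y8 is forced to True.
  then y7 is forced to False.
  then y6 is forced to False.
  then y5 is forced to True.
  then y3 is forced to True.
  then y4 is forced to False.

y1=True, y2=False, y3=True, y4=False, y5=True, y6=False, y7=False, y8=True, y9=True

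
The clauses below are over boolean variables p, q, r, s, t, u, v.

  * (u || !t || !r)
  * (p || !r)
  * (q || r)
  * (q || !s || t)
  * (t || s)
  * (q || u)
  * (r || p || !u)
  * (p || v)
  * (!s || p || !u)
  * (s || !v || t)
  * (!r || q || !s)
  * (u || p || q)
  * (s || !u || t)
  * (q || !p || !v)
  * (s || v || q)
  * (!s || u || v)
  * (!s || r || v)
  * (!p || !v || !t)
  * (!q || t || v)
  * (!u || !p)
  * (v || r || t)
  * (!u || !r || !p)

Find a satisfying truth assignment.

Set p = False and propagate.
  then r is forced to False.
  then q is forced to True.
  then u is forced to False.
  then v is forced to True.
Try s = True.
t is now unconstrained; take t = False.

p=False, q=True, r=False, s=True, t=False, u=False, v=True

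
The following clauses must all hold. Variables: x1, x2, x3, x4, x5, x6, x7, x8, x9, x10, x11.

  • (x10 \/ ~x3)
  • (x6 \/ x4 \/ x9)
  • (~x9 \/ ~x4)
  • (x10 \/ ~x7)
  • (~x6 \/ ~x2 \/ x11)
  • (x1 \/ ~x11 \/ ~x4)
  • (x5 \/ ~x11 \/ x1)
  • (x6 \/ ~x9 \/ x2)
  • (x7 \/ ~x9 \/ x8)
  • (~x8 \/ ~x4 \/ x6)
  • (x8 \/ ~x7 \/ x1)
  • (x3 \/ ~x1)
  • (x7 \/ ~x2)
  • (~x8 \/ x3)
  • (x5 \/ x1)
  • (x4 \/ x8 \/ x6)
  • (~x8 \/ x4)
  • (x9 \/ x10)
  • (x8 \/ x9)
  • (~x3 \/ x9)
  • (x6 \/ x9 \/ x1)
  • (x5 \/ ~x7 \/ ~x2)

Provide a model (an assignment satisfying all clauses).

x1=T, x2=F, x3=T, x4=F, x5=F, x6=T, x7=T, x8=F, x9=T, x10=T, x11=T

Check each clause:
  1. (~x3 \/ x10) — x10 is true.
  2. (x4 \/ x9 \/ x6) — x9 is true.
  3. (~x9 \/ ~x4) — ~x4 is true.
  4. (x10 \/ ~x7) — x10 is true.
  5. (~x6 \/ ~x2 \/ x11) — x11 is true.
  6. (x1 \/ ~x4 \/ ~x11) — x1 is true.
  7. (x1 \/ x5 \/ ~x11) — x1 is true.
  8. (x6 \/ x2 \/ ~x9) — x6 is true.
  9. (~x9 \/ x7 \/ x8) — x7 is true.
  10. (~x8 \/ x6 \/ ~x4) — ~x8 is true.
  11. (x1 \/ x8 \/ ~x7) — x1 is true.
  12. (x3 \/ ~x1) — x3 is true.
  13. (x7 \/ ~x2) — ~x2 is true.
  14. (~x8 \/ x3) — ~x8 is true.
  15. (x5 \/ x1) — x1 is true.
  16. (x6 \/ x4 \/ x8) — x6 is true.
  17. (~x8 \/ x4) — ~x8 is true.
  18. (x10 \/ x9) — x9 is true.
  19. (x8 \/ x9) — x9 is true.
  20. (~x3 \/ x9) — x9 is true.
  21. (x9 \/ x6 \/ x1) — x9 is true.
  22. (~x7 \/ x5 \/ ~x2) — ~x2 is true.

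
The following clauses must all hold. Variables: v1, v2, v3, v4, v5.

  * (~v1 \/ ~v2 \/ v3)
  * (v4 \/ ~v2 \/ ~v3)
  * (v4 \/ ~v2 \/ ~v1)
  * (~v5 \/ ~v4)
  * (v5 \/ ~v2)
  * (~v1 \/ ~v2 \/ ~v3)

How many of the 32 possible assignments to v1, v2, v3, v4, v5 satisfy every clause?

13

Split on v2, then v1.
  v2=T, v1=T: a clause becomes empty — 0.
  v2=T, v1=F: remaining (v3,v4,v5) ∈ {(F,F,T)} — 1.
  v2=F, v1=T: v3 free; 3 ways for (v4,v5) × 2^1 = 6.
  v2=F, v1=F: v3 free; 3 ways for (v4,v5) × 2^1 = 6.
Total: 0 + 1 + 6 + 6 = 13.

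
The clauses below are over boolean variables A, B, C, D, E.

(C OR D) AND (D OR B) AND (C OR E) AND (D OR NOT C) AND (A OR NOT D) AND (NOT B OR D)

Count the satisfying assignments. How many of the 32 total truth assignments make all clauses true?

The models are:
  A=T B=F C=F D=T E=T
  A=T B=F C=T D=T E=F
  A=T B=F C=T D=T E=T
  A=T B=T C=F D=T E=T
  A=T B=T C=T D=T E=F
  A=T B=T C=T D=T E=T
That's 6 in total.

6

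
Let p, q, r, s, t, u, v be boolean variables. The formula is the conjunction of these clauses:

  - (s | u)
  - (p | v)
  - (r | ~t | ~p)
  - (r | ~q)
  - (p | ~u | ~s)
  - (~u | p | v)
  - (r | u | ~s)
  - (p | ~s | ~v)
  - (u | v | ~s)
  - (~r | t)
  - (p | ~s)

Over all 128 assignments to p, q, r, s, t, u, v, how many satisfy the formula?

Case analysis on p and s:
  p=1, s=1: 8 of the 32 assignments to (q,r,t,u,v) work.
  p=1, s=0: v free; 3 ways for (q,r,t,u) × 2^1 = 6.
  p=0, s=1: a clause becomes empty — 0.
  p=0, s=0: remaining (q,r,t,u,v) ∈ {(0,0,0,1,1); (0,0,1,1,1); (0,1,1,1,1); (1,1,1,1,1)} — 4.
Total: 8 + 6 + 0 + 4 = 18.

18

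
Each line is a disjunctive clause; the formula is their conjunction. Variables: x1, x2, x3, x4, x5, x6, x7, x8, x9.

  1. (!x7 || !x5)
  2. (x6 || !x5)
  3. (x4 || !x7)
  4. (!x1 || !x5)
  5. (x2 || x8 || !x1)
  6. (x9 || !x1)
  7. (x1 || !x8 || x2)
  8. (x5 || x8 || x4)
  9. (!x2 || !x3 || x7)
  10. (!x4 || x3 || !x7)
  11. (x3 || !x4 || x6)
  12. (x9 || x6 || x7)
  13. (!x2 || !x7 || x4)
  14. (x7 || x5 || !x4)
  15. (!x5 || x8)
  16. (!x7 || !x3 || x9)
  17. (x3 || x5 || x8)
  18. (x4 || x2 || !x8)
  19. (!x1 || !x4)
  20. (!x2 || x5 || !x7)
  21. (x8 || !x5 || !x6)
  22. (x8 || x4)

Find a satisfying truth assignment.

x1 = False, x2 = True, x3 = False, x4 = False, x5 = True, x6 = True, x7 = False, x8 = True, x9 = True

Pure literal: x9 appears only positively; assign x9 = True.
Set x1 = False and propagate.
The remaining clauses are satisfied by x2 = True, x3 = False, x4 = False, x5 = True, x6 = True, x7 = False, x8 = True.
Every clause has at least one true literal under this assignment.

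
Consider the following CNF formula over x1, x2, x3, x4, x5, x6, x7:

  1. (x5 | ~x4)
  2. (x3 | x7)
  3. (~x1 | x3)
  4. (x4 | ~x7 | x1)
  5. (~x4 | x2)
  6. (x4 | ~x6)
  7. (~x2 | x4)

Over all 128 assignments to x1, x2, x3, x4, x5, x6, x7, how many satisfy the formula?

16

Split on x4, then x1.
  x4=1, x1=1: remaining (x2,x3,x5,x6,x7) ∈ {(1,1,1,0,0); (1,1,1,0,1); (1,1,1,1,0); (1,1,1,1,1)} — 4.
  x4=1, x1=0: x6 free; 3 ways for (x2,x3,x5,x7) × 2^1 = 6.
  x4=0, x1=1: remaining (x2,x3,x5,x6,x7) ∈ {(0,1,0,0,0); (0,1,0,0,1); (0,1,1,0,0); (0,1,1,0,1)} — 4.
  x4=0, x1=0: remaining (x2,x3,x5,x6,x7) ∈ {(0,1,0,0,0); (0,1,1,0,0)} — 2.
Total: 4 + 6 + 4 + 2 = 16.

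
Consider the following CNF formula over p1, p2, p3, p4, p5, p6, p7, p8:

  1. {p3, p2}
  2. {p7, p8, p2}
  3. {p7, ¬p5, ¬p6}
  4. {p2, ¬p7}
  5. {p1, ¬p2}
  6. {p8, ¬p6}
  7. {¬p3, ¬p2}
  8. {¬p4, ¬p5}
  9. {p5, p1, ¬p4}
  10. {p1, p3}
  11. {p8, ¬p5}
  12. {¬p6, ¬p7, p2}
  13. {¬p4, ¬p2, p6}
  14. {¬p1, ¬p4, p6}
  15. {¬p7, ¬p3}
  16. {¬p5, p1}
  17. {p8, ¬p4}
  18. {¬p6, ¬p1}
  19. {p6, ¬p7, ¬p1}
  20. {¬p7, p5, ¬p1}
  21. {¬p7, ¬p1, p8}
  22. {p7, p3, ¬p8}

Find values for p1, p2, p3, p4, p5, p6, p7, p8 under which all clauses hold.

p4 occurs only negated in the remaining clauses — set p4 = False.
Set p1 = True and propagate.
  then p6 is forced to False.
  then p7 is forced to False.
Try p2 = True.
  then p3 is forced to False.
  then p8 is forced to False.
  then p5 is forced to False.

p1 = True, p2 = True, p3 = False, p4 = False, p5 = False, p6 = False, p7 = False, p8 = False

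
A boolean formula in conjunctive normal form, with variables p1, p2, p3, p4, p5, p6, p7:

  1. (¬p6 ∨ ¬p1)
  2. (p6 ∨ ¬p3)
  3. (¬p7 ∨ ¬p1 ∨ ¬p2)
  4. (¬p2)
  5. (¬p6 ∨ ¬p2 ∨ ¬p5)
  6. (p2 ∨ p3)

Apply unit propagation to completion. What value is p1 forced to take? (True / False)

False

(¬p2) stands alone — p2 = False.
From (p3 ∨ p2) and p2 = False: p3 = True.
From (p6 ∨ ¬p3) and p3 = True: p6 = True.
In (¬p1 ∨ ¬p6), ¬p6 is now false; ¬p1 must hold, so p1 = False.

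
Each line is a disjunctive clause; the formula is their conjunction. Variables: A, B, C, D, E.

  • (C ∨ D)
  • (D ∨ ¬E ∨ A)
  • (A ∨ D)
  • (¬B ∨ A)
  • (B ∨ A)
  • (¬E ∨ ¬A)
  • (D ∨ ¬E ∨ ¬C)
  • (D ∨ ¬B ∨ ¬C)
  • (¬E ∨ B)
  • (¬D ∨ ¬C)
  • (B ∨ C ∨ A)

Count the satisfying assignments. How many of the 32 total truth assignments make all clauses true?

The models are:
  A=T B=F C=F D=T E=F
  A=T B=F C=T D=F E=F
  A=T B=T C=F D=T E=F
That's 3 in total.

3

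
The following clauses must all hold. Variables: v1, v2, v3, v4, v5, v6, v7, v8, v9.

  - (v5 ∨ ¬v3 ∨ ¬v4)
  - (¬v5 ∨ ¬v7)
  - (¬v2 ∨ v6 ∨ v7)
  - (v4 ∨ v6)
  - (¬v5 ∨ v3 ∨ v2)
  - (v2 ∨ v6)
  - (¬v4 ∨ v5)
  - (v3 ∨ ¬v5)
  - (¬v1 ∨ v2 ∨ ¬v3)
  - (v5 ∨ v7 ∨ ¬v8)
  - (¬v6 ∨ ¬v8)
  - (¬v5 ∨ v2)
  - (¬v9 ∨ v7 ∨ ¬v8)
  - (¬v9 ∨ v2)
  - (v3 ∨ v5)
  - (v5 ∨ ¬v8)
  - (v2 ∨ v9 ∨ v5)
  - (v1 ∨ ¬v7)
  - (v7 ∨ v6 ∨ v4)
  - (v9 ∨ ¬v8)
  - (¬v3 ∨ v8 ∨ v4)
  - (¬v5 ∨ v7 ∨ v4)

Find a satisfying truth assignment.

v1=1  v2=1  v3=1  v4=1  v5=1  v6=1  v7=0  v8=0  v9=1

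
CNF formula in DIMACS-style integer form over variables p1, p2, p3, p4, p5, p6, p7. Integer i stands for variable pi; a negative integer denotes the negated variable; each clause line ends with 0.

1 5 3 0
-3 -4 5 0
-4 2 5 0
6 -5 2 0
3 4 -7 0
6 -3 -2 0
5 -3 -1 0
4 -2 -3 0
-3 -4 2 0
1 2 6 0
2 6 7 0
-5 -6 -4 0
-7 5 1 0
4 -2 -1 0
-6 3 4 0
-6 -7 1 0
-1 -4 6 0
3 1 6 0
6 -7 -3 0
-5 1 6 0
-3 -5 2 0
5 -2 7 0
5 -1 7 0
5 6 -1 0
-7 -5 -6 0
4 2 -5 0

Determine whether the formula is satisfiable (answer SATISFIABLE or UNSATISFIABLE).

SATISFIABLE

Branch on p1: take p1 = True.
Branch on p2: take p2 = True.
  then p4 is forced to True.
  then p6 is forced to True.
  then p5 is forced to False.
  then p3 is forced to False.
  then p7 is forced to True.
So p1 = True  p2 = True  p3 = False  p4 = True  p5 = False  p6 = True  p7 = True is a satisfying assignment.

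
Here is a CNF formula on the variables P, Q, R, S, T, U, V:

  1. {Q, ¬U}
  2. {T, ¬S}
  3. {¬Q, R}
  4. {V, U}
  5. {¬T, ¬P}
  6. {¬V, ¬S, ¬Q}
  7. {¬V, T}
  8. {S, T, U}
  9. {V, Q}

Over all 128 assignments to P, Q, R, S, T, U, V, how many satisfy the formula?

Case analysis on Q and T:
  Q=1, T=1: remaining (P,R,S,U,V) ∈ {(0,1,0,0,1); (0,1,0,1,0); (0,1,0,1,1); (0,1,1,1,0)} — 4.
  Q=1, T=0: remaining (P,R,S,U,V) ∈ {(0,1,0,1,0); (1,1,0,1,0)} — 2.
  Q=0, T=1: remaining (P,R,S,U,V) ∈ {(0,0,0,0,1); (0,0,1,0,1); (0,1,0,0,1); (0,1,1,0,1)} — 4.
  Q=0, T=0: a clause becomes empty — 0.
Total: 4 + 2 + 4 + 0 = 10.

10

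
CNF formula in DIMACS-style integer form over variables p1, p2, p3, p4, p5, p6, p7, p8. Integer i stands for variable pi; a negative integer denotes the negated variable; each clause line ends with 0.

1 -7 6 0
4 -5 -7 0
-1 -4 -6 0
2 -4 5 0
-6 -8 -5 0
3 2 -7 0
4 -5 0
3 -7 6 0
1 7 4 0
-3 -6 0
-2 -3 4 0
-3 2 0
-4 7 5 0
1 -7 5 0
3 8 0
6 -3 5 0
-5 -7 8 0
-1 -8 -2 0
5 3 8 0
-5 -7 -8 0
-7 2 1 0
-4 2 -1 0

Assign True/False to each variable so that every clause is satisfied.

p1=False  p2=True  p3=False  p4=True  p5=True  p6=False  p7=False  p8=True

Check each clause:
  1. (p1 || p6 || !p7) — !p7 is true.
  2. (p4 || !p7 || !p5) — !p7 is true.
  3. (!p6 || !p4 || !p1) — !p6 is true.
  4. (!p4 || p5 || p2) — p2 is true.
  5. (!p8 || !p5 || !p6) — !p6 is true.
  6. (p2 || !p7 || p3) — !p7 is true.
  7. (!p5 || p4) — p4 is true.
  8. (p6 || p3 || !p7) — !p7 is true.
  9. (p4 || p7 || p1) — p4 is true.
  10. (!p3 || !p6) — !p6 is true.
  11. (p4 || !p3 || !p2) — p4 is true.
  12. (!p3 || p2) — p2 is true.
  13. (p5 || p7 || !p4) — p5 is true.
  14. (p1 || p5 || !p7) — !p7 is true.
  15. (p8 || p3) — p8 is true.
  16. (p6 || p5 || !p3) — !p3 is true.
  17. (!p7 || p8 || !p5) — p8 is true.
  18. (!p8 || !p1 || !p2) — !p1 is true.
  19. (p5 || p8 || p3) — p8 is true.
  20. (!p8 || !p5 || !p7) — !p7 is true.
  21. (p1 || !p7 || p2) — !p7 is true.
  22. (p2 || !p4 || !p1) — p2 is true.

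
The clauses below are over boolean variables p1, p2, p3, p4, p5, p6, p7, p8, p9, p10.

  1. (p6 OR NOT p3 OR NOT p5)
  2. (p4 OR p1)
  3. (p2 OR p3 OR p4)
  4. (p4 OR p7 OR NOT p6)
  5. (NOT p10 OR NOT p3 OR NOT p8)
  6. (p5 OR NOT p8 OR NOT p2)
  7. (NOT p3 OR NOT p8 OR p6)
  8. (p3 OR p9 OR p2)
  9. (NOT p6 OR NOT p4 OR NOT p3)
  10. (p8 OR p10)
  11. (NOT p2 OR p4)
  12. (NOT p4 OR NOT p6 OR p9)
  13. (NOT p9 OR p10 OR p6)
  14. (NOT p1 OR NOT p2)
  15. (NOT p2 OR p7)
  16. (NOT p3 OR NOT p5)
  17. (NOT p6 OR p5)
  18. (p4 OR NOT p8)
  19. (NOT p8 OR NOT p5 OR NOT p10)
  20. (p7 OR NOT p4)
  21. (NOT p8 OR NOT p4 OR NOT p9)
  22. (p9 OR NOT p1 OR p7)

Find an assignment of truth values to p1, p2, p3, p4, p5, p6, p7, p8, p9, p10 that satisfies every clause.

p1 = T, p2 = F, p3 = F, p4 = T, p5 = F, p6 = F, p7 = T, p8 = F, p9 = T, p10 = T

p7 occurs only positively in the remaining clauses — set p7 = True.
Branch on p1: take p1 = True.
  then p2 is forced to False.
Set p3 = False and propagate.
  then p4 is forced to True.
  then p9 is forced to True.
  then p8 is forced to False.
  then p10 is forced to True.
The remaining clauses are satisfied by p5 = False, p6 = False.
Every clause has at least one true literal under this assignment.
Check each clause:
  1. (p6 OR NOT p5 OR NOT p3) — NOT p5 is true.
  2. (p1 OR p4) — p1 is true.
  3. (p3 OR p2 OR p4) — p4 is true.
  4. (p7 OR p4 OR NOT p6) — NOT p6 is true.
  5. (NOT p3 OR NOT p10 OR NOT p8) — NOT p8 is true.
  6. (NOT p2 OR NOT p8 OR p5) — NOT p8 is true.
  7. (p6 OR NOT p8 OR NOT p3) — NOT p8 is true.
  8. (p9 OR p3 OR p2) — p9 is true.
  9. (NOT p4 OR NOT p3 OR NOT p6) — NOT p6 is true.
  10. (p8 OR p10) — p10 is true.
  11. (p4 OR NOT p2) — p4 is true.
  12. (p9 OR NOT p6 OR NOT p4) — p9 is true.
  13. (p10 OR NOT p9 OR p6) — p10 is true.
  14. (NOT p1 OR NOT p2) — NOT p2 is true.
  15. (p7 OR NOT p2) — NOT p2 is true.
  16. (NOT p3 OR NOT p5) — NOT p5 is true.
  17. (p5 OR NOT p6) — NOT p6 is true.
  18. (NOT p8 OR p4) — NOT p8 is true.
  19. (NOT p8 OR NOT p5 OR NOT p10) — NOT p8 is true.
  20. (p7 OR NOT p4) — p7 is true.
  21. (NOT p9 OR NOT p4 OR NOT p8) — NOT p8 is true.
  22. (NOT p1 OR p9 OR p7) — p9 is true.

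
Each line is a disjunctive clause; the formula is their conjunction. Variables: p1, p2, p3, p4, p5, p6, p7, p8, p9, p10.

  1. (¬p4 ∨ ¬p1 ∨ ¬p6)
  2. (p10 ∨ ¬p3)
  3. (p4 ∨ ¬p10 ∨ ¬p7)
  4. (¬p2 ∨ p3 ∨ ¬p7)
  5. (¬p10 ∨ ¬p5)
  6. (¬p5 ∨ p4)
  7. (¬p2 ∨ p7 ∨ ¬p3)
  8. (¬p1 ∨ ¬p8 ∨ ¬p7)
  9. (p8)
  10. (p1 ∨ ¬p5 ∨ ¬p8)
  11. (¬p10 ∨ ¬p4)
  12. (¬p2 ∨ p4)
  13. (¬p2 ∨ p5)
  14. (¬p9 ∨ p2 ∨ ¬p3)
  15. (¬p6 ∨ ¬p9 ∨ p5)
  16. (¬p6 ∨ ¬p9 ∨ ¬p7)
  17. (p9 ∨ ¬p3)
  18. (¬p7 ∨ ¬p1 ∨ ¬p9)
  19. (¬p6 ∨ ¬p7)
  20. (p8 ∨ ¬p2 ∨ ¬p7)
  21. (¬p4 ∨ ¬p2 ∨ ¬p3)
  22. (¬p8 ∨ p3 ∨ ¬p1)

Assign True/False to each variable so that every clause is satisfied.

The clause (p8) is unit: p8 must be True.
Pure literal: p6 appears only negated; assign p6 = False.
Try p1 = False.
  then p5 is forced to False.
  then p2 is forced to False.
Branch on p3: take p3 = False.
Set p4 = True and propagate.
  then p10 is forced to False.
p7, p9 are now unconstrained; take p7 = False, p9 = False.

p1=False  p2=False  p3=False  p4=True  p5=False  p6=False  p7=False  p8=True  p9=False  p10=False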